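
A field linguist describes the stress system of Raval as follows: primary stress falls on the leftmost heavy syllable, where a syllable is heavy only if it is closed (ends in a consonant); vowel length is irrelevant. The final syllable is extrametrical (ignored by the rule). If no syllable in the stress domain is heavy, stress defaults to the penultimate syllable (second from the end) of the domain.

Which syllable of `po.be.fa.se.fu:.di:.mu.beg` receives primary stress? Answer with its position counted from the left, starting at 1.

The final syllable (8, beg) is extrametrical; the stress domain is syllables 1–7.
Weights: 1 po L, 2 be L, 3 fa L, 4 se L, 5 fu: L, 6 di: L, 7 mu L.
No heavy syllable in the domain; default to the penultimate syllable (second from the end) of the domain = syllable 6.
Primary stress: syllable 6 → po.be.fa.se.fu:.ˈdi:.mu.beg.

6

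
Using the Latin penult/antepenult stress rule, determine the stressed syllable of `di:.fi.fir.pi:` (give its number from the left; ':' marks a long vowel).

3

Classical Latin: stress the penult if heavy (long vowel or closed), else the antepenult.
Weights: 2 fi L, 3 fir H, 4 pi: H.
The penult (syllable 3, fir) is heavy, so it takes stress.
Stress on syllable 3: di:.fi.ˈfir.pi:.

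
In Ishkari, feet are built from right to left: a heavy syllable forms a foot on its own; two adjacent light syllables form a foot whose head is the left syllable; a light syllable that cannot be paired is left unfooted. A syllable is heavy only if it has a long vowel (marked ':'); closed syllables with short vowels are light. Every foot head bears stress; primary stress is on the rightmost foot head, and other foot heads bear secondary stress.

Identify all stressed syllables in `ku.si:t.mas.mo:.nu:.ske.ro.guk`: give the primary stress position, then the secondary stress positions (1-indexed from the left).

primary 7, secondary 2, 4, 5

Weights: 1 ku L, 2 si:t H, 3 mas L, 4 mo: H, 5 nu: H, 6 ske L, 7 ro L, 8 guk L.
Parse right to left (heavy = foot alone; LL = one foot; stranded L unfooted): ku (ˈsi:t) mas (ˈmo:) (ˈnu:) ske (ˈro.guk).
Foot heads: 2, 4, 5, 7.
Primary stress on the rightmost head = syllable 7.
Secondary stress on 2, 4, 5: ku.ˌsi:t.mas.ˌmo:.ˌnu:.ske.ˈro.guk.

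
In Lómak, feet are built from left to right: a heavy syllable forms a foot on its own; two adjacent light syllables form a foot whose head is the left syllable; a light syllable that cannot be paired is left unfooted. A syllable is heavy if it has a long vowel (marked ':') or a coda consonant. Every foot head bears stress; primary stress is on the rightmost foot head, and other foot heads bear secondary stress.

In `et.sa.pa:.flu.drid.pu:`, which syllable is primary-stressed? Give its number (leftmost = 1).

6

Weights: 1 et H, 2 sa L, 3 pa: H, 4 flu L, 5 drid H, 6 pu: H.
Parse left to right (heavy = foot alone; LL = one foot; stranded L unfooted): (ˈet) sa (ˈpa:) flu (ˈdrid) (ˈpu:).
Foot heads: 1, 3, 5, 6.
Primary stress on the rightmost head = syllable 6.
Primary stress: syllable 6 → et.sa.pa:.flu.drid.ˈpu:.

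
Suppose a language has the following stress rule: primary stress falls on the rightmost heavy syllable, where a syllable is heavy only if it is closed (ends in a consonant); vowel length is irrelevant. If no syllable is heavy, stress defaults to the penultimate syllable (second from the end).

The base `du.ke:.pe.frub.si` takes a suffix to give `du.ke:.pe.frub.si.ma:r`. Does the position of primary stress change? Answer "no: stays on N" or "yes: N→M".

Base `du.ke:.pe.frub.si` (5 syllables):
  Weights: 1 du L, 2 ke: L, 3 pe L, 4 frub H, 5 si L.
  Heavy syllables in the domain: 4. The rightmost is syllable 4 (frub).
  → primary stress on syllable 4.
Suffixed `du.ke:.pe.frub.si.ma:r` (6 syllables):
  Weights: 1 du L, 2 ke: L, 3 pe L, 4 frub H, 5 si L, 6 ma:r H.
  Heavy syllables in the domain: 4, 6. The rightmost is syllable 6 (ma:r).
  → primary stress on syllable 6.

yes: 4→6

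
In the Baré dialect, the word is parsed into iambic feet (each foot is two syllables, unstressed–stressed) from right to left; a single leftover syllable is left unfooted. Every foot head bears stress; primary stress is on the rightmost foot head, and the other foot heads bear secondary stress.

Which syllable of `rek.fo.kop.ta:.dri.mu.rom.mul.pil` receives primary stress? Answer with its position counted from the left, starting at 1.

Parse right to left into iambic (σˈσ) feet: rek (fo.ˈkop) (ta:.ˈdri) (mu.ˈrom) (mul.ˈpil). Syllable 1 is left unfooted.
Foot heads (stressed positions): 3, 5, 7, 9.
End Rule Rightmost: primary stress on the rightmost head = syllable 9.
Primary stress: syllable 9 → rek.fo.kop.ta:.dri.mu.rom.mul.ˈpil.

9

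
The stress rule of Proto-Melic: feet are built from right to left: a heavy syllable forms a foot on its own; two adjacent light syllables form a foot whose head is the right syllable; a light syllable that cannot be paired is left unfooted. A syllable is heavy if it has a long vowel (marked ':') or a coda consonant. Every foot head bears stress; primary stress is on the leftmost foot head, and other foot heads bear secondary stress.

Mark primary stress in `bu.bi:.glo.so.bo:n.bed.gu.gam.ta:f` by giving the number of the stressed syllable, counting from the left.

Weights: 1 bu L, 2 bi: H, 3 glo L, 4 so L, 5 bo:n H, 6 bed H, 7 gu L, 8 gam H, 9 ta:f H.
Parse right to left (heavy = foot alone; LL = one foot; stranded L unfooted): bu (ˈbi:) (glo.ˈso) (ˈbo:n) (ˈbed) gu (ˈgam) (ˈta:f).
Foot heads: 2, 4, 5, 6, 8, 9.
Primary stress on the leftmost head = syllable 2.
Primary stress: syllable 2 → bu.ˈbi:.glo.so.bo:n.bed.gu.gam.ta:f.

2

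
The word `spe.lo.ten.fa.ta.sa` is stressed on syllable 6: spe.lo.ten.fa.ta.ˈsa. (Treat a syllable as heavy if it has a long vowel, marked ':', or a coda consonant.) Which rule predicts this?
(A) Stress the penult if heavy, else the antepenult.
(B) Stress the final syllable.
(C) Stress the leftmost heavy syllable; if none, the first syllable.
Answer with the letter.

B

Rule A → syllable 4 (observed: 6).
Rule B → syllable 6 ✓.
Rule C → syllable 3 (observed: 6).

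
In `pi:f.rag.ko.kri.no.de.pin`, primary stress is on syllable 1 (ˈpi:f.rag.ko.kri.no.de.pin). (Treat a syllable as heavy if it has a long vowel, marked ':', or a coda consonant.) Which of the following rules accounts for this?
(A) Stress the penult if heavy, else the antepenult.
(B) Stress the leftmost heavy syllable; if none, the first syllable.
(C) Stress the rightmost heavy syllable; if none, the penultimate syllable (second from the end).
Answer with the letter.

B

Rule A → syllable 5 (observed: 1).
Rule B → syllable 1 ✓.
Rule C → syllable 7 (observed: 1).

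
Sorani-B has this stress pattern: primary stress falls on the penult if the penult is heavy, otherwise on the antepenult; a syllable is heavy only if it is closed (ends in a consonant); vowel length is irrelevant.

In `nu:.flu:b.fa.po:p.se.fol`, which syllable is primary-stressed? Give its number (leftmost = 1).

Weights: 4 po:p H, 5 se L, 6 fol H.
The penult (syllable 5, se) is light, so stress falls on the antepenult (syllable 4, po:p).
Primary stress: syllable 4 → nu:.flu:b.fa.ˈpo:p.se.fol.

4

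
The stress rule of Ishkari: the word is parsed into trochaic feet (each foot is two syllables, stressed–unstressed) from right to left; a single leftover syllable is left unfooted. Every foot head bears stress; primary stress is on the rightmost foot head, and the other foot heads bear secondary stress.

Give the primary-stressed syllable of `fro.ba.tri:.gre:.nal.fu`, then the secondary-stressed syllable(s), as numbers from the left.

primary 5, secondary 1, 3

Parse right to left into trochaic (ˈσσ) feet: (ˈfro.ba) (ˈtri:.gre:) (ˈnal.fu).
Foot heads (stressed positions): 1, 3, 5.
End Rule Rightmost: primary stress on the rightmost head = syllable 5.
Secondary stress on 1, 3: ˌfro.ba.ˌtri:.gre:.ˈnal.fu.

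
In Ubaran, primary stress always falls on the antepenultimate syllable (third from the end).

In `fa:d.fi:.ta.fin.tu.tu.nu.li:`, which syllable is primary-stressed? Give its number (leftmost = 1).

The word has 8 syllables; the antepenultimate syllable (third from the end) is syllable 6 (tu).
Primary stress: syllable 6 → fa:d.fi:.ta.fin.tu.ˈtu.nu.li:.

6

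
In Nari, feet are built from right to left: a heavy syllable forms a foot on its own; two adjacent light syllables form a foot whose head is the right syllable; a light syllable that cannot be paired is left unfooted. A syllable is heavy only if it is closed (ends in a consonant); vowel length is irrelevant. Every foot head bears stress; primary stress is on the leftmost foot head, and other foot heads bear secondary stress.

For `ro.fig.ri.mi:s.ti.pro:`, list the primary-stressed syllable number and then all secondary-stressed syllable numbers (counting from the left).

Weights: 1 ro L, 2 fig H, 3 ri L, 4 mi:s H, 5 ti L, 6 pro: L.
Parse right to left (heavy = foot alone; LL = one foot; stranded L unfooted): ro (ˈfig) ri (ˈmi:s) (ti.ˈpro:).
Foot heads: 2, 4, 6.
Primary stress on the leftmost head = syllable 2.
Secondary stress on 4, 6: ro.ˈfig.ri.ˌmi:s.ti.ˌpro:.

primary 2, secondary 4, 6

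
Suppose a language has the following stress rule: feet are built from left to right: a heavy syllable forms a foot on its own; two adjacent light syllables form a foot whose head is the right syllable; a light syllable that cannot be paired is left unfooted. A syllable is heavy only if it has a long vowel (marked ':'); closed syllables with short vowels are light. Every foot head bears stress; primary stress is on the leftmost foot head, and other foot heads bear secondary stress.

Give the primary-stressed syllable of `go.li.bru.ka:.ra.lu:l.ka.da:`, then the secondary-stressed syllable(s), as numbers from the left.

Weights: 1 go L, 2 li L, 3 bru L, 4 ka: H, 5 ra L, 6 lu:l H, 7 ka L, 8 da: H.
Parse left to right (heavy = foot alone; LL = one foot; stranded L unfooted): (go.ˈli) bru (ˈka:) ra (ˈlu:l) ka (ˈda:).
Foot heads: 2, 4, 6, 8.
Primary stress on the leftmost head = syllable 2.
Secondary stress on 4, 6, 8: go.ˈli.bru.ˌka:.ra.ˌlu:l.ka.ˌda:.

primary 2, secondary 4, 6, 8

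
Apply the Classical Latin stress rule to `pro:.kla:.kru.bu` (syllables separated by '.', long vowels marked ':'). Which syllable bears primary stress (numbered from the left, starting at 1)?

Classical Latin: stress the penult if heavy (long vowel or closed), else the antepenult.
Weights: 2 kla: H, 3 kru L, 4 bu L.
The penult (syllable 3, kru) is light, so stress falls on the antepenult (syllable 2, kla:).
Stress on syllable 2: pro:.ˈkla:.kru.bu.

2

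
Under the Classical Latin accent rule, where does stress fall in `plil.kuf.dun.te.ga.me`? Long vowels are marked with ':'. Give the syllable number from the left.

4

Classical Latin: stress the penult if heavy (long vowel or closed), else the antepenult.
Weights: 4 te L, 5 ga L, 6 me L.
The penult (syllable 5, ga) is light, so stress falls on the antepenult (syllable 4, te).
Stress on syllable 4: plil.kuf.dun.ˈte.ga.me.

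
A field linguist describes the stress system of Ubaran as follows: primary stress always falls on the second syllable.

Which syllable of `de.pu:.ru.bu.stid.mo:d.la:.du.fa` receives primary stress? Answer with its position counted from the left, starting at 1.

2

The word has 9 syllables; the second syllable is syllable 2 (pu:).
Primary stress: syllable 2 → de.ˈpu:.ru.bu.stid.mo:d.la:.du.fa.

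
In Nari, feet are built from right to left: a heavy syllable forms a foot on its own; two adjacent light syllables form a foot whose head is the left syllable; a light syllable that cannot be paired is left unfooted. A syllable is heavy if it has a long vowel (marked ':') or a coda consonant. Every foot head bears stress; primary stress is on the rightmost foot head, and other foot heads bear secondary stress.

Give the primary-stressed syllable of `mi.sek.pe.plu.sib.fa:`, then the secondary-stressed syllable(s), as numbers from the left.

Weights: 1 mi L, 2 sek H, 3 pe L, 4 plu L, 5 sib H, 6 fa: H.
Parse right to left (heavy = foot alone; LL = one foot; stranded L unfooted): mi (ˈsek) (ˈpe.plu) (ˈsib) (ˈfa:).
Foot heads: 2, 3, 5, 6.
Primary stress on the rightmost head = syllable 6.
Secondary stress on 2, 3, 5: mi.ˌsek.ˌpe.plu.ˌsib.ˈfa:.

primary 6, secondary 2, 3, 5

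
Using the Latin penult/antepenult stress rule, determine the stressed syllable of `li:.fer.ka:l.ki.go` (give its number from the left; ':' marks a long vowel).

3

Classical Latin: stress the penult if heavy (long vowel or closed), else the antepenult.
Weights: 3 ka:l H, 4 ki L, 5 go L.
The penult (syllable 4, ki) is light, so stress falls on the antepenult (syllable 3, ka:l).
Stress on syllable 3: li:.fer.ˈka:l.ki.go.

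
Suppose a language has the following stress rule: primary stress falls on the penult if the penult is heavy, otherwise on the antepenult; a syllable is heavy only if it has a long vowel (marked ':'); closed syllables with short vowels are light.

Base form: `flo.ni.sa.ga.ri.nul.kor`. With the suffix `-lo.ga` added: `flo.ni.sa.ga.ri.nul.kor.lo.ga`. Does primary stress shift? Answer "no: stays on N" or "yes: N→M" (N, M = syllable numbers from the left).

Base `flo.ni.sa.ga.ri.nul.kor` (7 syllables):
  Weights: 5 ri L, 6 nul L, 7 kor L.
  The penult (syllable 6, nul) is light, so stress falls on the antepenult (syllable 5, ri).
  → primary stress on syllable 5.
Suffixed `flo.ni.sa.ga.ri.nul.kor.lo.ga` (9 syllables):
  Weights: 7 kor L, 8 lo L, 9 ga L.
  The penult (syllable 8, lo) is light, so stress falls on the antepenult (syllable 7, kor).
  → primary stress on syllable 7.

yes: 5→7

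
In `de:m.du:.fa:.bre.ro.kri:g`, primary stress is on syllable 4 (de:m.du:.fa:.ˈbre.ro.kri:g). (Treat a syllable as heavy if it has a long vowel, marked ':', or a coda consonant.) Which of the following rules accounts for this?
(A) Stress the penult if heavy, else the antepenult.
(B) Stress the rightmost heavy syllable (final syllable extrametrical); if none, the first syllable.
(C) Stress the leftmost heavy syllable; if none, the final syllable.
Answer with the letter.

A

Rule A → syllable 4 ✓.
Rule B → syllable 3 (observed: 4).
Rule C → syllable 1 (observed: 4).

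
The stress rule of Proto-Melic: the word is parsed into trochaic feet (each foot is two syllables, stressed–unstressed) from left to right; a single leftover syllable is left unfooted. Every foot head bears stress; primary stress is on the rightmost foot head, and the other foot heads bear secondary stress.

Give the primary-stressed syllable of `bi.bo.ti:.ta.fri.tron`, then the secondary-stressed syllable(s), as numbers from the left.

Parse left to right into trochaic (ˈσσ) feet: (ˈbi.bo) (ˈti:.ta) (ˈfri.tron).
Foot heads (stressed positions): 1, 3, 5.
End Rule Rightmost: primary stress on the rightmost head = syllable 5.
Secondary stress on 1, 3: ˌbi.bo.ˌti:.ta.ˈfri.tron.

primary 5, secondary 1, 3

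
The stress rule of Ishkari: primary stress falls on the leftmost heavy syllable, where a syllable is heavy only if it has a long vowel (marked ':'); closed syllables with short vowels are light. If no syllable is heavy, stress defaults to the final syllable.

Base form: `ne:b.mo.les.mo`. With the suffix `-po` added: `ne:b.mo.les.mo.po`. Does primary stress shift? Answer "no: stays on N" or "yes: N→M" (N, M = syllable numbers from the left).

no: stays on 1

Base `ne:b.mo.les.mo` (4 syllables):
  Weights: 1 ne:b H, 2 mo L, 3 les L, 4 mo L.
  Heavy syllables in the domain: 1. The leftmost is syllable 1 (ne:b).
  → primary stress on syllable 1.
Suffixed `ne:b.mo.les.mo.po` (5 syllables):
  Weights: 1 ne:b H, 2 mo L, 3 les L, 4 mo L, 5 po L.
  Heavy syllables in the domain: 1. The leftmost is syllable 1 (ne:b).
  → primary stress on syllable 1.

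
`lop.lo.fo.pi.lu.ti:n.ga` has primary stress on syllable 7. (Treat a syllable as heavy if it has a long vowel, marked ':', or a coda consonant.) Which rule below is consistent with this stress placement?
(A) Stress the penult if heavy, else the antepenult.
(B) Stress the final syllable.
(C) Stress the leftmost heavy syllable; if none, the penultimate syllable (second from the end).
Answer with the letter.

B

Rule A → syllable 6 (observed: 7).
Rule B → syllable 7 ✓.
Rule C → syllable 1 (observed: 7).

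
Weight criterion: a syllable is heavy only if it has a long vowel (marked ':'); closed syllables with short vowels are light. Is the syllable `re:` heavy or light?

heavy

`re:`: long vowel, open (no coda). Long vowel → heavy.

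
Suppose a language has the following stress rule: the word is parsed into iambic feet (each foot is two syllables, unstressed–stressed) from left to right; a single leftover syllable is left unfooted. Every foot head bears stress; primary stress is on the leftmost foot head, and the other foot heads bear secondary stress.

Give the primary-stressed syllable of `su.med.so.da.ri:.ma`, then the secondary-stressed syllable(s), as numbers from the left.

primary 2, secondary 4, 6

Parse left to right into iambic (σˈσ) feet: (su.ˈmed) (so.ˈda) (ri:.ˈma).
Foot heads (stressed positions): 2, 4, 6.
End Rule Leftmost: primary stress on the leftmost head = syllable 2.
Secondary stress on 4, 6: su.ˈmed.so.ˌda.ri:.ˌma.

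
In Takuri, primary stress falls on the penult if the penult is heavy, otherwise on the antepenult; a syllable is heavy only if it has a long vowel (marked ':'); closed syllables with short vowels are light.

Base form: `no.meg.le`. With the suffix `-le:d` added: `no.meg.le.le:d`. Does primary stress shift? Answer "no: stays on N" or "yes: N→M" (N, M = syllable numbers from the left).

Base `no.meg.le` (3 syllables):
  Weights: 1 no L, 2 meg L, 3 le L.
  The penult (syllable 2, meg) is light, so stress falls on the antepenult (syllable 1, no).
  → primary stress on syllable 1.
Suffixed `no.meg.le.le:d` (4 syllables):
  Weights: 2 meg L, 3 le L, 4 le:d H.
  The penult (syllable 3, le) is light, so stress falls on the antepenult (syllable 2, meg).
  → primary stress on syllable 2.

yes: 1→2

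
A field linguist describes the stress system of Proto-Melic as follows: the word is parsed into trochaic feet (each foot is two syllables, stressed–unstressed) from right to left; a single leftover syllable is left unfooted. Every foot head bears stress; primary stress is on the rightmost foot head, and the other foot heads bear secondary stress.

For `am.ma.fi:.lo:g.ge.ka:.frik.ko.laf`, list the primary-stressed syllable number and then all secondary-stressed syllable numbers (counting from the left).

primary 8, secondary 2, 4, 6

Parse right to left into trochaic (ˈσσ) feet: am (ˈma.fi:) (ˈlo:g.ge) (ˈka:.frik) (ˈko.laf). Syllable 1 is left unfooted.
Foot heads (stressed positions): 2, 4, 6, 8.
End Rule Rightmost: primary stress on the rightmost head = syllable 8.
Secondary stress on 2, 4, 6: am.ˌma.fi:.ˌlo:g.ge.ˌka:.frik.ˈko.laf.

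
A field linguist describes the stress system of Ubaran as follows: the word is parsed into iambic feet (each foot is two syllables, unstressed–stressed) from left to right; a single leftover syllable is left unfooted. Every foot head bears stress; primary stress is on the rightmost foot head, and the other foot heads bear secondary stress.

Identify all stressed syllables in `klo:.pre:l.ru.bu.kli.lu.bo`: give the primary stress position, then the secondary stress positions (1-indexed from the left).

primary 6, secondary 2, 4

Parse left to right into iambic (σˈσ) feet: (klo:.ˈpre:l) (ru.ˈbu) (kli.ˈlu) bo. Syllable 7 is left unfooted.
Foot heads (stressed positions): 2, 4, 6.
End Rule Rightmost: primary stress on the rightmost head = syllable 6.
Secondary stress on 2, 4: klo:.ˌpre:l.ru.ˌbu.kli.ˈlu.bo.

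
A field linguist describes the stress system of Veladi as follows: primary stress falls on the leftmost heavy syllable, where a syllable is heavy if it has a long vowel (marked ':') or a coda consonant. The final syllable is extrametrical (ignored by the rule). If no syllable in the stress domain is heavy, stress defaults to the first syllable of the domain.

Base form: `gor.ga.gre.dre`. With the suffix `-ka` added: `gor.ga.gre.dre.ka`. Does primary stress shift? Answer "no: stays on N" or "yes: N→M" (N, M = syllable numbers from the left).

no: stays on 1

Base `gor.ga.gre.dre` (4 syllables):
  The final syllable (4, dre) is extrametrical; the stress domain is syllables 1–3.
  Weights: 1 gor H, 2 ga L, 3 gre L.
  Heavy syllables in the domain: 1. The leftmost is syllable 1 (gor).
  → primary stress on syllable 1.
Suffixed `gor.ga.gre.dre.ka` (5 syllables):
  The final syllable (5, ka) is extrametrical; the stress domain is syllables 1–4.
  Weights: 1 gor H, 2 ga L, 3 gre L, 4 dre L.
  Heavy syllables in the domain: 1. The leftmost is syllable 1 (gor).
  → primary stress on syllable 1.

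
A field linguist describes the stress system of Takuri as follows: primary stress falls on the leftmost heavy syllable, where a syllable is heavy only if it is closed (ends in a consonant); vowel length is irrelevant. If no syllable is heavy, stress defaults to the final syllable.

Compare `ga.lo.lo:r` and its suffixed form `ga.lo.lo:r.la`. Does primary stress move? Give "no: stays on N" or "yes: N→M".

no: stays on 3

Base `ga.lo.lo:r` (3 syllables):
  Weights: 1 ga L, 2 lo L, 3 lo:r H.
  Heavy syllables in the domain: 3. The leftmost is syllable 3 (lo:r).
  → primary stress on syllable 3.
Suffixed `ga.lo.lo:r.la` (4 syllables):
  Weights: 1 ga L, 2 lo L, 3 lo:r H, 4 la L.
  Heavy syllables in the domain: 3. The leftmost is syllable 3 (lo:r).
  → primary stress on syllable 3.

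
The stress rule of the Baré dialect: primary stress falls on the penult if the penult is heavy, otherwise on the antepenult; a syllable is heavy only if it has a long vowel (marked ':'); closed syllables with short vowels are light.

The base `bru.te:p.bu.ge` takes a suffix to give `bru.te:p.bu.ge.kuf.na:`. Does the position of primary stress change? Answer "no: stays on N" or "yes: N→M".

yes: 2→4

Base `bru.te:p.bu.ge` (4 syllables):
  Weights: 2 te:p H, 3 bu L, 4 ge L.
  The penult (syllable 3, bu) is light, so stress falls on the antepenult (syllable 2, te:p).
  → primary stress on syllable 2.
Suffixed `bru.te:p.bu.ge.kuf.na:` (6 syllables):
  Weights: 4 ge L, 5 kuf L, 6 na: H.
  The penult (syllable 5, kuf) is light, so stress falls on the antepenult (syllable 4, ge).
  → primary stress on syllable 4.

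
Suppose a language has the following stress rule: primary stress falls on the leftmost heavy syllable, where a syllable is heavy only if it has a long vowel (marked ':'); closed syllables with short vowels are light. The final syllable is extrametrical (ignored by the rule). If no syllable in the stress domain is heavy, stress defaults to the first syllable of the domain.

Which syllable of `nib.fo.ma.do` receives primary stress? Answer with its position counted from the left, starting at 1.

The final syllable (4, do) is extrametrical; the stress domain is syllables 1–3.
Weights: 1 nib L, 2 fo L, 3 ma L.
No heavy syllable in the domain; default to the first syllable of the domain = syllable 1.
Primary stress: syllable 1 → ˈnib.fo.ma.do.

1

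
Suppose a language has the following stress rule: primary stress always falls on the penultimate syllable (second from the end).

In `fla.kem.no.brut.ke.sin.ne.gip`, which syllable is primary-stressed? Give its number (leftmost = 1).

The word has 8 syllables; the penultimate syllable (second from the end) is syllable 7 (ne).
Primary stress: syllable 7 → fla.kem.no.brut.ke.sin.ˈne.gip.

7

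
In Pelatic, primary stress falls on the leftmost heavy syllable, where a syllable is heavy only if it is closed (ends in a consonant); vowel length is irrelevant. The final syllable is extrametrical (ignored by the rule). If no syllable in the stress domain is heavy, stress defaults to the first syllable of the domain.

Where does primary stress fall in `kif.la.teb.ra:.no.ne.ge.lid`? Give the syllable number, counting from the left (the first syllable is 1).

1

The final syllable (8, lid) is extrametrical; the stress domain is syllables 1–7.
Weights: 1 kif H, 2 la L, 3 teb H, 4 ra: L, 5 no L, 6 ne L, 7 ge L.
Heavy syllables in the domain: 1, 3. The leftmost is syllable 1 (kif).
Primary stress: syllable 1 → ˈkif.la.teb.ra:.no.ne.ge.lid.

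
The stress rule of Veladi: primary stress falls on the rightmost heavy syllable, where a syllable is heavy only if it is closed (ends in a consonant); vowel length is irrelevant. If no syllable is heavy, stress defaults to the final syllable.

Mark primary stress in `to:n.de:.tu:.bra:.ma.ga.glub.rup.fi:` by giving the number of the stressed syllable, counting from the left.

8

Weights: 1 to:n H, 2 de: L, 3 tu: L, 4 bra: L, 5 ma L, 6 ga L, 7 glub H, 8 rup H, 9 fi: L.
Heavy syllables in the domain: 1, 7, 8. The rightmost is syllable 8 (rup).
Primary stress: syllable 8 → to:n.de:.tu:.bra:.ma.ga.glub.ˈrup.fi:.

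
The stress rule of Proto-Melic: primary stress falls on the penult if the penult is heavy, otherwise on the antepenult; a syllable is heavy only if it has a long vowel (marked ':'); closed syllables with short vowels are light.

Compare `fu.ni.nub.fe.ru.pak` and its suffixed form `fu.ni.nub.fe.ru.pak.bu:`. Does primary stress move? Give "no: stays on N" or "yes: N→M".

yes: 4→5

Base `fu.ni.nub.fe.ru.pak` (6 syllables):
  Weights: 4 fe L, 5 ru L, 6 pak L.
  The penult (syllable 5, ru) is light, so stress falls on the antepenult (syllable 4, fe).
  → primary stress on syllable 4.
Suffixed `fu.ni.nub.fe.ru.pak.bu:` (7 syllables):
  Weights: 5 ru L, 6 pak L, 7 bu: H.
  The penult (syllable 6, pak) is light, so stress falls on the antepenult (syllable 5, ru).
  → primary stress on syllable 5.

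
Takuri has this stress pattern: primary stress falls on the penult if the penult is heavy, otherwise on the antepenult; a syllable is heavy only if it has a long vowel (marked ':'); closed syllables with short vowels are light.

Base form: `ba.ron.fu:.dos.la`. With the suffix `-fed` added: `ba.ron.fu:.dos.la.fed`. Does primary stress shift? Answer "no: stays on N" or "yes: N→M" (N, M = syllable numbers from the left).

yes: 3→4

Base `ba.ron.fu:.dos.la` (5 syllables):
  Weights: 3 fu: H, 4 dos L, 5 la L.
  The penult (syllable 4, dos) is light, so stress falls on the antepenult (syllable 3, fu:).
  → primary stress on syllable 3.
Suffixed `ba.ron.fu:.dos.la.fed` (6 syllables):
  Weights: 4 dos L, 5 la L, 6 fed L.
  The penult (syllable 5, la) is light, so stress falls on the antepenult (syllable 4, dos).
  → primary stress on syllable 4.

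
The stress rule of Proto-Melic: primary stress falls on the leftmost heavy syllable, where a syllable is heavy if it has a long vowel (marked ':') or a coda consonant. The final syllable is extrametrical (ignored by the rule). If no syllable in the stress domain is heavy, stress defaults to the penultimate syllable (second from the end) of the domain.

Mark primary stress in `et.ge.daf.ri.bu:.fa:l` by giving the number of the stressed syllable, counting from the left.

1

The final syllable (6, fa:l) is extrametrical; the stress domain is syllables 1–5.
Weights: 1 et H, 2 ge L, 3 daf H, 4 ri L, 5 bu: H.
Heavy syllables in the domain: 1, 3, 5. The leftmost is syllable 1 (et).
Primary stress: syllable 1 → ˈet.ge.daf.ri.bu:.fa:l.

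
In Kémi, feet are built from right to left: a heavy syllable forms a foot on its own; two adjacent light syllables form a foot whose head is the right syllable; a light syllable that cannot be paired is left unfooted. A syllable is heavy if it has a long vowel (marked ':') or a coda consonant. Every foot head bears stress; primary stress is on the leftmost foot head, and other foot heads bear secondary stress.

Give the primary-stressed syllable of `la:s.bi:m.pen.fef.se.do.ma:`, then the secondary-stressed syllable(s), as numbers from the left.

Weights: 1 la:s H, 2 bi:m H, 3 pen H, 4 fef H, 5 se L, 6 do L, 7 ma: H.
Parse right to left (heavy = foot alone; LL = one foot; stranded L unfooted): (ˈla:s) (ˈbi:m) (ˈpen) (ˈfef) (se.ˈdo) (ˈma:).
Foot heads: 1, 2, 3, 4, 6, 7.
Primary stress on the leftmost head = syllable 1.
Secondary stress on 2, 3, 4, 6, 7: ˈla:s.ˌbi:m.ˌpen.ˌfef.se.ˌdo.ˌma:.

primary 1, secondary 2, 3, 4, 6, 7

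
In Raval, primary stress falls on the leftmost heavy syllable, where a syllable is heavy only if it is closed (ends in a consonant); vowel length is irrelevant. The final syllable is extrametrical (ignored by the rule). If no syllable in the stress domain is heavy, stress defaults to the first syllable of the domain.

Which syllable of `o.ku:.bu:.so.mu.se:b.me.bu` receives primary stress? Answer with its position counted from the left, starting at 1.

The final syllable (8, bu) is extrametrical; the stress domain is syllables 1–7.
Weights: 1 o L, 2 ku: L, 3 bu: L, 4 so L, 5 mu L, 6 se:b H, 7 me L.
Heavy syllables in the domain: 6. The leftmost is syllable 6 (se:b).
Primary stress: syllable 6 → o.ku:.bu:.so.mu.ˈse:b.me.bu.

6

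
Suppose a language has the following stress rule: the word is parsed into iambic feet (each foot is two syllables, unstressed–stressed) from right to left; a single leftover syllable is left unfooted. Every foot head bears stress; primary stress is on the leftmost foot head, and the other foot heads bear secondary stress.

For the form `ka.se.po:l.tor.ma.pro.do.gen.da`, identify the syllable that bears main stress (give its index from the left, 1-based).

Parse right to left into iambic (σˈσ) feet: ka (se.ˈpo:l) (tor.ˈma) (pro.ˈdo) (gen.ˈda). Syllable 1 is left unfooted.
Foot heads (stressed positions): 3, 5, 7, 9.
End Rule Leftmost: primary stress on the leftmost head = syllable 3.
Primary stress: syllable 3 → ka.se.ˈpo:l.tor.ma.pro.do.gen.da.

3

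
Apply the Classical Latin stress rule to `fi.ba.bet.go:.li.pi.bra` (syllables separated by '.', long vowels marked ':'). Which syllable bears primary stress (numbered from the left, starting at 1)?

5

Classical Latin: stress the penult if heavy (long vowel or closed), else the antepenult.
Weights: 5 li L, 6 pi L, 7 bra L.
The penult (syllable 6, pi) is light, so stress falls on the antepenult (syllable 5, li).
Stress on syllable 5: fi.ba.bet.go:.ˈli.pi.bra.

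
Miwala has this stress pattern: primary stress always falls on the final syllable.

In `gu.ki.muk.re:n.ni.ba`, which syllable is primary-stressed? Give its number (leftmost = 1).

6

The word has 6 syllables; the final syllable is syllable 6 (ba).
Primary stress: syllable 6 → gu.ki.muk.re:n.ni.ˈba.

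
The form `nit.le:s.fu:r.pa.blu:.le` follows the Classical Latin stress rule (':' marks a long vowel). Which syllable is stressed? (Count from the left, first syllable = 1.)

5

Classical Latin: stress the penult if heavy (long vowel or closed), else the antepenult.
Weights: 4 pa L, 5 blu: H, 6 le L.
The penult (syllable 5, blu:) is heavy, so it takes stress.
Stress on syllable 5: nit.le:s.fu:r.pa.ˈblu:.le.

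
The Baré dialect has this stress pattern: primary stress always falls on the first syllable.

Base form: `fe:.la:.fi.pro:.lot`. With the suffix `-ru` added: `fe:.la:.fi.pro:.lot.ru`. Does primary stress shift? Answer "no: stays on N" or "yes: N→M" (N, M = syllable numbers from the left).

Base `fe:.la:.fi.pro:.lot` (5 syllables):
  The word has 5 syllables; the first syllable is syllable 1 (fe:).
  → primary stress on syllable 1.
Suffixed `fe:.la:.fi.pro:.lot.ru` (6 syllables):
  The word has 6 syllables; the first syllable is syllable 1 (fe:).
  → primary stress on syllable 1.

no: stays on 1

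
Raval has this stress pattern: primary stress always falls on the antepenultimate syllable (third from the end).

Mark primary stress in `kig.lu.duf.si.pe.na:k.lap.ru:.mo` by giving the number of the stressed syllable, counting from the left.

The word has 9 syllables; the antepenultimate syllable (third from the end) is syllable 7 (lap).
Primary stress: syllable 7 → kig.lu.duf.si.pe.na:k.ˈlap.ru:.mo.

7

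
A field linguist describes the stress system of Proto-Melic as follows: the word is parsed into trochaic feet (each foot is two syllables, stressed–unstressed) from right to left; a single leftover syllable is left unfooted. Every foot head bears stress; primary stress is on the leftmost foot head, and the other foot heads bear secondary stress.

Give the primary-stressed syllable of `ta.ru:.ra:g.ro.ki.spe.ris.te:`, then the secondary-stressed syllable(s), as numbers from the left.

Parse right to left into trochaic (ˈσσ) feet: (ˈta.ru:) (ˈra:g.ro) (ˈki.spe) (ˈris.te:).
Foot heads (stressed positions): 1, 3, 5, 7.
End Rule Leftmost: primary stress on the leftmost head = syllable 1.
Secondary stress on 3, 5, 7: ˈta.ru:.ˌra:g.ro.ˌki.spe.ˌris.te:.

primary 1, secondary 3, 5, 7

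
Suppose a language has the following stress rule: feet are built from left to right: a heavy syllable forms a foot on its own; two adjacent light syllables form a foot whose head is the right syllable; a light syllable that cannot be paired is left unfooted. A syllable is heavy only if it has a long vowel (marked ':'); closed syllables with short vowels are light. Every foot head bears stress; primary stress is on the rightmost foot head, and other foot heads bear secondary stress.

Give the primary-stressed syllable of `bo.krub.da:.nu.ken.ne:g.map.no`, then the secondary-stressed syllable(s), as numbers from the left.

Weights: 1 bo L, 2 krub L, 3 da: H, 4 nu L, 5 ken L, 6 ne:g H, 7 map L, 8 no L.
Parse left to right (heavy = foot alone; LL = one foot; stranded L unfooted): (bo.ˈkrub) (ˈda:) (nu.ˈken) (ˈne:g) (map.ˈno).
Foot heads: 2, 3, 5, 6, 8.
Primary stress on the rightmost head = syllable 8.
Secondary stress on 2, 3, 5, 6: bo.ˌkrub.ˌda:.nu.ˌken.ˌne:g.map.ˈno.

primary 8, secondary 2, 3, 5, 6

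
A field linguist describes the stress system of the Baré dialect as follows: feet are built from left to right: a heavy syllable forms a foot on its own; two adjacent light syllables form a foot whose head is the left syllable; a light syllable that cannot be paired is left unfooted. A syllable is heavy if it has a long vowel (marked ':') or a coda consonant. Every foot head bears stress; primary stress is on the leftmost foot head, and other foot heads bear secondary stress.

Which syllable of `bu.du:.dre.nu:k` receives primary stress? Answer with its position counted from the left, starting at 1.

2

Weights: 1 bu L, 2 du: H, 3 dre L, 4 nu:k H.
Parse left to right (heavy = foot alone; LL = one foot; stranded L unfooted): bu (ˈdu:) dre (ˈnu:k).
Foot heads: 2, 4.
Primary stress on the leftmost head = syllable 2.
Primary stress: syllable 2 → bu.ˈdu:.dre.nu:k.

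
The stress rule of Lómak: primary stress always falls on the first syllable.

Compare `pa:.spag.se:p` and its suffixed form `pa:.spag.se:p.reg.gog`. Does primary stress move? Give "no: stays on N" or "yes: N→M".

Base `pa:.spag.se:p` (3 syllables):
  The word has 3 syllables; the first syllable is syllable 1 (pa:).
  → primary stress on syllable 1.
Suffixed `pa:.spag.se:p.reg.gog` (5 syllables):
  The word has 5 syllables; the first syllable is syllable 1 (pa:).
  → primary stress on syllable 1.

no: stays on 1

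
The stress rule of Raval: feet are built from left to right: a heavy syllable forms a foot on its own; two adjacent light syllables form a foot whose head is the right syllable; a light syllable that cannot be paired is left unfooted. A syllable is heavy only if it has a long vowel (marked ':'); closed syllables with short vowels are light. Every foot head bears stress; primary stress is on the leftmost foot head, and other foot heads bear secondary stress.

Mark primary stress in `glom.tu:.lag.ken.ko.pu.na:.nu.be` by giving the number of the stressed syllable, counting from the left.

2

Weights: 1 glom L, 2 tu: H, 3 lag L, 4 ken L, 5 ko L, 6 pu L, 7 na: H, 8 nu L, 9 be L.
Parse left to right (heavy = foot alone; LL = one foot; stranded L unfooted): glom (ˈtu:) (lag.ˈken) (ko.ˈpu) (ˈna:) (nu.ˈbe).
Foot heads: 2, 4, 6, 7, 9.
Primary stress on the leftmost head = syllable 2.
Primary stress: syllable 2 → glom.ˈtu:.lag.ken.ko.pu.na:.nu.be.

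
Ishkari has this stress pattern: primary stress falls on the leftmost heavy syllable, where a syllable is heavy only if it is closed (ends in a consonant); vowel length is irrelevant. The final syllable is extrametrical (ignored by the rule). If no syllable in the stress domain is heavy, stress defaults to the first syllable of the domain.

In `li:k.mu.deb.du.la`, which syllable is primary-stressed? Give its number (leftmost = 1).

1

The final syllable (5, la) is extrametrical; the stress domain is syllables 1–4.
Weights: 1 li:k H, 2 mu L, 3 deb H, 4 du L.
Heavy syllables in the domain: 1, 3. The leftmost is syllable 1 (li:k).
Primary stress: syllable 1 → ˈli:k.mu.deb.du.la.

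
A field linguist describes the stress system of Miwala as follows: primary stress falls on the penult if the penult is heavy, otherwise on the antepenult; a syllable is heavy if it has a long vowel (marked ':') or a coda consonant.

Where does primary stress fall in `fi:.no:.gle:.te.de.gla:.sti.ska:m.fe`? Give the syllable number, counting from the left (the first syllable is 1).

8

Weights: 7 sti L, 8 ska:m H, 9 fe L.
The penult (syllable 8, ska:m) is heavy, so it takes stress.
Primary stress: syllable 8 → fi:.no:.gle:.te.de.gla:.sti.ˈska:m.fe.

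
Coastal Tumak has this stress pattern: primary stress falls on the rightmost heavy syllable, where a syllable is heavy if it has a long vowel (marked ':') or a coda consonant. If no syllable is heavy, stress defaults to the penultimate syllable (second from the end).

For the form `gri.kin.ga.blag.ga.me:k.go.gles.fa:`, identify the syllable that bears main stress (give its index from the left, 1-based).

Weights: 1 gri L, 2 kin H, 3 ga L, 4 blag H, 5 ga L, 6 me:k H, 7 go L, 8 gles H, 9 fa: H.
Heavy syllables in the domain: 2, 4, 6, 8, 9. The rightmost is syllable 9 (fa:).
Primary stress: syllable 9 → gri.kin.ga.blag.ga.me:k.go.gles.ˈfa:.

9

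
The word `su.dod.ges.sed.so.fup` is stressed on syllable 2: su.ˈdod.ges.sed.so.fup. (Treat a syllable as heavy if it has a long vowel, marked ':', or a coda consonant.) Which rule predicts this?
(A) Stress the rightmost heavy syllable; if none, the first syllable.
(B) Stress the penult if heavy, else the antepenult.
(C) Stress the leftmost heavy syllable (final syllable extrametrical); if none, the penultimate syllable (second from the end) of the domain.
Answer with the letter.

Rule A → syllable 6 (observed: 2).
Rule B → syllable 4 (observed: 2).
Rule C → syllable 2 ✓.

C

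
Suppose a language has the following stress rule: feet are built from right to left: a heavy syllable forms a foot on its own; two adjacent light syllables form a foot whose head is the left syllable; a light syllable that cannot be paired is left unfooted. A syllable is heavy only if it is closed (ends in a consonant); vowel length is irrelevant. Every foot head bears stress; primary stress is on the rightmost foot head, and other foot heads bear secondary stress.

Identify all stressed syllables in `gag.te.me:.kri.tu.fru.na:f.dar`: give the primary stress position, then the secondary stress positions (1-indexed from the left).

Weights: 1 gag H, 2 te L, 3 me: L, 4 kri L, 5 tu L, 6 fru L, 7 na:f H, 8 dar H.
Parse right to left (heavy = foot alone; LL = one foot; stranded L unfooted): (ˈgag) te (ˈme:.kri) (ˈtu.fru) (ˈna:f) (ˈdar).
Foot heads: 1, 3, 5, 7, 8.
Primary stress on the rightmost head = syllable 8.
Secondary stress on 1, 3, 5, 7: ˌgag.te.ˌme:.kri.ˌtu.fru.ˌna:f.ˈdar.

primary 8, secondary 1, 3, 5, 7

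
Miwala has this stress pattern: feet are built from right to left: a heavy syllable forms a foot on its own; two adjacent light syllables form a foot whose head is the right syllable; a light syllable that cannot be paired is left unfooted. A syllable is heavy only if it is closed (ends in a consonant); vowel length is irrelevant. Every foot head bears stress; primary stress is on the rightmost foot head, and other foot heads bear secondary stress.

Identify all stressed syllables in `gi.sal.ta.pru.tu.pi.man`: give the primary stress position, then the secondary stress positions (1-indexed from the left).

Weights: 1 gi L, 2 sal H, 3 ta L, 4 pru L, 5 tu L, 6 pi L, 7 man H.
Parse right to left (heavy = foot alone; LL = one foot; stranded L unfooted): gi (ˈsal) (ta.ˈpru) (tu.ˈpi) (ˈman).
Foot heads: 2, 4, 6, 7.
Primary stress on the rightmost head = syllable 7.
Secondary stress on 2, 4, 6: gi.ˌsal.ta.ˌpru.tu.ˌpi.ˈman.

primary 7, secondary 2, 4, 6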